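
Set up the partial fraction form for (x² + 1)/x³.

Repeated linear factor (power 3): A/x + B/x² + C/x³


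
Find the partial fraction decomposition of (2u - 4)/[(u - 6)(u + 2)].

At u=6: P = (2·6 - 4)/(6 + 2) = 1. At u=-2: Q = (2·(-2) - 4)/(-2 - 6) = 1
Result: 1/(u - 6) + 1/(u + 2)


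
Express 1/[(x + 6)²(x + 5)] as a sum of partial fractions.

Cover-up at x=-5: γ = 1/(-5 + 6)² = 1. Cover-up at x=-6: β = 1/(-6 + 5) = -1. Comparing x² coeff: α = -γ = -1
Result: -1/(x + 6) - 1/(x + 6)² + 1/(x + 5)


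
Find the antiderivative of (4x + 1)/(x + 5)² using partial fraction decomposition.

Decompose: P = 4, Q = 4·(-5) + 1 = -19, so (4x + 1)/(x + 5)² = 4/(x + 5) - 19/(x + 5)². Integrate: ∫ P/(x + 5) dx = 4 ln|(x + 5)|; ∫ Q/(x + 5)² dx = 19/(x + 5). Sum: 4 ln|(x + 5)| + 19/(x + 5) + C


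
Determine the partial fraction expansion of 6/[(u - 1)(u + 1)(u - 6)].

Using cover-up method: P = -3/5, Q = 3/7, R = 6/35
Result: (-3/5)/(u - 1) + (3/7)/(u + 1) + (6/35)/(u - 6)


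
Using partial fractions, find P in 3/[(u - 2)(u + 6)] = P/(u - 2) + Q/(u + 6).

Cover-up at u = 2: P = 3/(2 + 6) = 3/8


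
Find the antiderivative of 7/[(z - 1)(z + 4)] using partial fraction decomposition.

Decompose: 7/[(z - 1)(z + 4)] = (7/5)/(z - 1) - (7/5)/(z + 4). Integrate each term: (7/5) ln|(z - 1)| - (7/5) ln|(z + 4)| + C


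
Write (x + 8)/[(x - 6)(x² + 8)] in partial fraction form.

At x=6: P = (1·6 + 8)/(6² + 8) = 7/22. Q = -P = -7/22, R = 1 - 6·P = -10/11
Result: (7/22)/(x - 6) - ((7/22)x + 10/11)/(x² + 8)


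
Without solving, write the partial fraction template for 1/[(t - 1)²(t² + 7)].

Repeated linear + quadratic: α/(t - 1) + β/(t - 1)² + (γt + δ)/(t² + 7)


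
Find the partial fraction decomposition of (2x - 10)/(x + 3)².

(2x - 10) = P(x + 3) + Q. At x = -3: Q = 2·(-3) - 10 = -16. Coeff of x: P = 2
Result: 2/(x + 3) - 16/(x + 3)²


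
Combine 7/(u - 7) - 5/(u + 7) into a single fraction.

Common denominator (u - 7)(u + 7). Numerator: 7(u + 7) - 5(u - 7) = (7u + 49) - (5u - 35) = 2u + 84
Result: (2u + 84)/[(u - 7)(u + 7)]


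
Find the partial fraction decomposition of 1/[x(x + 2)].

1/x(x + 2) = A/x + B/(x + 2). A = 1/(0 + 2) = 1/2, B = 1/(-2 - 0) = -1/2
Result: (1/2)/x - (1/2)/(x + 2)


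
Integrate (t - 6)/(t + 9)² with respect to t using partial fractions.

Decompose: A = 1, B = 1·(-9) - 6 = -15, so (t - 6)/(t + 9)² = 1/(t + 9) - 15/(t + 9)². Integrate: ∫ A/(t + 9) dt = ln|(t + 9)|; ∫ B/(t + 9)² dt = 15/(t + 9). Sum: ln|(t + 9)| + 15/(t + 9) + C


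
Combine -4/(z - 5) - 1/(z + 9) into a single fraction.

Common denominator (z - 5)(z + 9). Numerator: -4(z + 9) - 1(z - 5) = (-4z - 36) - (z - 5) = -5z - 31
Result: (-5z - 31)/[(z - 5)(z + 9)]


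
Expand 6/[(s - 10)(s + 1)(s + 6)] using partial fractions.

Using cover-up method: P = 3/88, Q = -6/55, R = 3/40
Result: (3/88)/(s - 10) - (6/55)/(s + 1) + (3/40)/(s + 6)


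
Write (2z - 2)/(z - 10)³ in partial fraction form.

(2z - 2) = A(z - 10)² + B(z - 10) + C. At z = 10: C = 2·10 - 2 = 18. Coefficients: A = 0, B = 2
Result: 2/(z - 10)² + 18/(z - 10)³


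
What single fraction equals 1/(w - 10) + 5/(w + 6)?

Common denominator (w - 10)(w + 6). Numerator: 1(w + 6) + 5(w - 10) = (w + 6) + (5w - 50) = 6w - 44
Result: (6w - 44)/[(w - 10)(w + 6)]


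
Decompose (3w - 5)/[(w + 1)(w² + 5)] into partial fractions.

At w=-1: A = (3·(-1) - 5)/((-1)² + 5) = -4/3. B = -A = 4/3, C = 3 - (-1)·A = 5/3
Result: (-4/3)/(w + 1) + ((4/3)w + 5/3)/(w² + 5)


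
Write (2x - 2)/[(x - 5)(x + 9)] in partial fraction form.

At x=5: A = (2·5 - 2)/(5 + 9) = 4/7. At x=-9: B = (2·(-9) - 2)/(-9 - 5) = 10/7
Result: (4/7)/(x - 5) + (10/7)/(x + 9)


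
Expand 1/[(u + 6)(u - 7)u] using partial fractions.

Using cover-up method: α = 1/78, β = 1/91, γ = -1/42
Result: (1/78)/(u + 6) + (1/91)/(u - 7) - (1/42)/u


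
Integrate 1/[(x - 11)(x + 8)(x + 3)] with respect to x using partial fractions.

Cover-up: P = 1/266, Q = 1/95, R = -1/70. Decomposition: (1/266)/(x - 11) + (1/95)/(x + 8) - (1/70)/(x + 3). Integrate each term: (1/266) ln|(x - 11)| + (1/95) ln|(x + 8)| - (1/70) ln|(x + 3)| + C


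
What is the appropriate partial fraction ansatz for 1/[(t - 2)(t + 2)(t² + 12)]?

Two linear + quadratic: A/(t - 2) + B/(t + 2) + (Ct + D)/(t² + 12)


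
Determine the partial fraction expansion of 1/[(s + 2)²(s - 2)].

Cover-up at s=2: γ = 1/(2 + 2)² = 1/16. Cover-up at s=-2: β = 1/(-2 - 2) = -1/4. Comparing s² coeff: α = -γ = -1/16
Result: (-1/16)/(s + 2) - (1/4)/(s + 2)² + (1/16)/(s - 2)


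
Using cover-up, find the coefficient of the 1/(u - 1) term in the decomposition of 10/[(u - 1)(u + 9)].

Cover (u - 1), set u=1: 10/((u + 9) at u=1) = 10/(10) = 1


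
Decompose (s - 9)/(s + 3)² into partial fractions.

(s - 9) = α(s + 3) + β. At s = -3: β = 1·(-3) - 9 = -12. Coeff of s: α = 1
Result: 1/(s + 3) - 12/(s + 3)²


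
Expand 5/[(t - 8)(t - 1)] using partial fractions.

5/(t - 8)(t - 1) = α/(t - 8) + β/(t - 1). α = 5/(8 - 1) = 5/7, β = 5/(1 - 8) = -5/7
Result: (5/7)/(t - 8) - (5/7)/(t - 1)


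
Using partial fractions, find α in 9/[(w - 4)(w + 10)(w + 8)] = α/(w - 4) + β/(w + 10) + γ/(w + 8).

Cover-up at w = 4: α = 9/[(4 + 10)(4 + 8)] = 9/[(14)(12)] = 9/168 = 3/56


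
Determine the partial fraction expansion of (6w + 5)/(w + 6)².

(6w + 5) = A(w + 6) + B. At w = -6: B = 6·(-6) + 5 = -31. Coeff of w: A = 6
Result: 6/(w + 6) - 31/(w + 6)²


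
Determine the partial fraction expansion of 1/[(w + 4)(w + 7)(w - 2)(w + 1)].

Using Heaviside cover-up: (1/54)/(w + 4) - (1/162)/(w + 7) + (1/162)/(w - 2) - (1/54)/(w + 1)


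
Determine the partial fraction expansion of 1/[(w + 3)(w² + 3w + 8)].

Cover-up at w = -3: P = 1/((-3)² + 3·(-3) + 8) = 1/8. Then Q = -P = -1/8, R = -P·(3 - 3) = 0
Result: (1/8)/(w + 3) - ((1/8)w)/(w² + 3w + 8)


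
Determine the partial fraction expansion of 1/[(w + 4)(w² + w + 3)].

Cover-up at w = -4: α = 1/((-4)² + 1·(-4) + 3) = 1/15. Then β = -α = -1/15, γ = -α·(1 - 4) = 1/5
Result: (1/15)/(w + 4) - ((1/15)w - 1/5)/(w² + w + 3)


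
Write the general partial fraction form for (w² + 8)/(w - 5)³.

Repeated linear factor (power 3): α/(w - 5) + β/(w - 5)² + γ/(w - 5)³


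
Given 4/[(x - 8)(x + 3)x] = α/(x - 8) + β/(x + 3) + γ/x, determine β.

Cover-up at x = -3: β = 4/[(-3 - 8)(-3 - 0)] = 4/[(-11)(-3)] = 4/33


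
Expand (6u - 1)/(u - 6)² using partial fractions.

(6u - 1) = A(u - 6) + B. At u = 6: B = 6·6 - 1 = 35. Coeff of u: A = 6
Result: 6/(u - 6) + 35/(u - 6)²


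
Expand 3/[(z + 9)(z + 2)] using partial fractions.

3/(z + 9)(z + 2) = A/(z + 9) + B/(z + 2). A = 3/(-9 + 2) = -3/7, B = 3/(-2 + 9) = 3/7
Result: (-3/7)/(z + 9) + (3/7)/(z + 2)


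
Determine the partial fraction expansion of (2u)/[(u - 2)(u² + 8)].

At u=2: A = (2·2 + 0)/(2² + 8) = 1/3. B = -A = -1/3, C = 2 - 2·A = 4/3
Result: (1/3)/(u - 2) - ((1/3)u - 4/3)/(u² + 8)


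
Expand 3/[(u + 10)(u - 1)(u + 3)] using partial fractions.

Using cover-up method: α = 3/77, β = 3/44, γ = -3/28
Result: (3/77)/(u + 10) + (3/44)/(u - 1) - (3/28)/(u + 3)


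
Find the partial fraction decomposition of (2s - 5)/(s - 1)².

(2s - 5) = P(s - 1) + Q. At s = 1: Q = 2·1 - 5 = -3. Coeff of s: P = 2
Result: 2/(s - 1) - 3/(s - 1)²


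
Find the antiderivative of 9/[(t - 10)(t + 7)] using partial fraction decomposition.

Decompose: 9/[(t - 10)(t + 7)] = (9/17)/(t - 10) - (9/17)/(t + 7). Integrate each term: (9/17) ln|(t - 10)| - (9/17) ln|(t + 7)| + C


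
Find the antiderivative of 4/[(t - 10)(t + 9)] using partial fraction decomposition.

Decompose: 4/[(t - 10)(t + 9)] = (4/19)/(t - 10) - (4/19)/(t + 9). Integrate each term: (4/19) ln|(t - 10)| - (4/19) ln|(t + 9)| + C


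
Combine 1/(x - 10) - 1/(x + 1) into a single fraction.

Common denominator (x - 10)(x + 1). Numerator: 1(x + 1) - 1(x - 10) = (x + 1) - (x - 10) = 11
Result: (11)/[(x - 10)(x + 1)]


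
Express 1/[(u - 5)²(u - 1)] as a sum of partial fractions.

Cover-up at u=1: γ = 1/(1 - 5)² = 1/16. Cover-up at u=5: β = 1/(5 - 1) = 1/4. Comparing u² coeff: α = -γ = -1/16
Result: (-1/16)/(u - 5) + (1/4)/(u - 5)² + (1/16)/(u - 1)


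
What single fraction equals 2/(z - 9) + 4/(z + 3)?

Common denominator (z - 9)(z + 3). Numerator: 2(z + 3) + 4(z - 9) = (2z + 6) + (4z - 36) = 6z - 30
Result: (6z - 30)/[(z - 9)(z + 3)]


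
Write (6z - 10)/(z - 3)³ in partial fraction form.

(6z - 10) = A(z - 3)² + B(z - 3) + C. At z = 3: C = 6·3 - 10 = 8. Coefficients: A = 0, B = 6
Result: 6/(z - 3)² + 8/(z - 3)³


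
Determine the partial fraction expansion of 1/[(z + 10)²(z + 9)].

Cover-up at z=-9: C = 1/(-9 + 10)² = 1. Cover-up at z=-10: B = 1/(-10 + 9) = -1. Comparing z² coeff: A = -C = -1
Result: -1/(z + 10) - 1/(z + 10)² + 1/(z + 9)


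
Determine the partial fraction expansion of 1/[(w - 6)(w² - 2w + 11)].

Cover-up at w = 6: A = 1/(6² - 2·6 + 11) = 1/35. Then B = -A = -1/35, C = -A·(-2 + 6) = -4/35
Result: (1/35)/(w - 6) - ((1/35)w + 4/35)/(w² - 2w + 11)


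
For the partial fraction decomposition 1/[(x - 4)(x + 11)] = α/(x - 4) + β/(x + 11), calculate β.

Cover-up at x = -11: β = 1/(-11 - 4) = -1/15


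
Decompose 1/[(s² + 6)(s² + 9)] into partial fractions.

Coefficient matching gives P = R = 0, Q = 1/(9-6) = 1/3, S = -Q = -1/3
Result: (1/3)/(s² + 6) - (1/3)/(s² + 9)


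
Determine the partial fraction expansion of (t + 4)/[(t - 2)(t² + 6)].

At t=2: A = (1·2 + 4)/(2² + 6) = 3/5. B = -A = -3/5, C = 1 - 2·A = -1/5
Result: (3/5)/(t - 2) - ((3/5)t + 1/5)/(t² + 6)


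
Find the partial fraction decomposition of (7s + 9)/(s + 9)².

(7s + 9) = α(s + 9) + β. At s = -9: β = 7·(-9) + 9 = -54. Coeff of s: α = 7
Result: 7/(s + 9) - 54/(s + 9)²


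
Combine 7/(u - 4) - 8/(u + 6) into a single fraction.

Common denominator (u - 4)(u + 6). Numerator: 7(u + 6) - 8(u - 4) = (7u + 42) - (8u - 32) = -u + 74
Result: (-u + 74)/[(u - 4)(u + 6)]


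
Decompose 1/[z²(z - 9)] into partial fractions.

Cover-up at z=9: γ = 1/(9 - 0)² = 1/81. Cover-up at z=0: β = 1/(0 - 9) = -1/9. Comparing z² coeff: α = -γ = -1/81
Result: (-1/81)/z - (1/9)/z² + (1/81)/(z - 9)


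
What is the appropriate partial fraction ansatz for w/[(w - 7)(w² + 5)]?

Linear + irreducible quadratic: A/(w - 7) + (Bw + C)/(w² + 5)


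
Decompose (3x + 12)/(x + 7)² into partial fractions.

(3x + 12) = α(x + 7) + β. At x = -7: β = 3·(-7) + 12 = -9. Coeff of x: α = 3
Result: 3/(x + 7) - 9/(x + 7)²


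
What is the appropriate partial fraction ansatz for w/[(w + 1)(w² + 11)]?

Linear + irreducible quadratic: A/(w + 1) + (Bw + C)/(w² + 11)


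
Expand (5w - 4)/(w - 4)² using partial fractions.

(5w - 4) = A(w - 4) + B. At w = 4: B = 5·4 - 4 = 16. Coeff of w: A = 5
Result: 5/(w - 4) + 16/(w - 4)²


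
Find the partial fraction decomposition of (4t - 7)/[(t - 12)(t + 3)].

At t=12: α = (4·12 - 7)/(12 + 3) = 41/15. At t=-3: β = (4·(-3) - 7)/(-3 - 12) = 19/15
Result: (41/15)/(t - 12) + (19/15)/(t + 3)


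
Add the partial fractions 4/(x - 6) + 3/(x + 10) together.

Common denominator (x - 6)(x + 10). Numerator: 4(x + 10) + 3(x - 6) = (4x + 40) + (3x - 18) = 7x + 22
Result: (7x + 22)/[(x - 6)(x + 10)]


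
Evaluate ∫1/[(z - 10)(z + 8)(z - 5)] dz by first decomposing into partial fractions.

Cover-up: A = 1/90, B = 1/234, C = -1/65. Decomposition: (1/90)/(z - 10) + (1/234)/(z + 8) - (1/65)/(z - 5). Integrate each term: (1/90) ln|(z - 10)| + (1/234) ln|(z + 8)| - (1/65) ln|(z - 5)| + C


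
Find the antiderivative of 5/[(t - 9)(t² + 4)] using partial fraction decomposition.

Cover-up at t=9: P = 5/(9²+4) = 1/17. Coeff matching: Q = -1/17, R = -9/17. Decomposition: (1/17)/(t - 9) - ((1/17)t + 9/17)/(t² + 4). Integrate: linear → ln, quadratic → (1/2)ln + arctan: (1/17) ln|(t - 9)| - (1/34) ln(t² + 4) - (9/34) arctan(t/2) + C


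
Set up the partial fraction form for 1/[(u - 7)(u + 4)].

Distinct linear factors: P/(u - 7) + Q/(u + 4)


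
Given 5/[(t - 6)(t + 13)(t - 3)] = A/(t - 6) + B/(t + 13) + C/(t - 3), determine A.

Cover-up at t = 6: A = 5/[(6 + 13)(6 - 3)] = 5/[(19)(3)] = 5/57


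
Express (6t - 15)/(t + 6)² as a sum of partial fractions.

(6t - 15) = P(t + 6) + Q. At t = -6: Q = 6·(-6) - 15 = -51. Coeff of t: P = 6
Result: 6/(t + 6) - 51/(t + 6)²


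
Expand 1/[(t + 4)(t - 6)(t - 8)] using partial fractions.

Using cover-up method: A = 1/120, B = -1/20, C = 1/24
Result: (1/120)/(t + 4) - (1/20)/(t - 6) + (1/24)/(t - 8)


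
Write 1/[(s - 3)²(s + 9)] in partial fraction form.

Cover-up at s=-9: C = 1/(-9 - 3)² = 1/144. Cover-up at s=3: B = 1/(3 + 9) = 1/12. Comparing s² coeff: A = -C = -1/144
Result: (-1/144)/(s - 3) + (1/12)/(s - 3)² + (1/144)/(s + 9)


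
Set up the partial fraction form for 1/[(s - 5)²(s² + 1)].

Repeated linear + quadratic: P/(s - 5) + Q/(s - 5)² + (Rs + S)/(s² + 1)


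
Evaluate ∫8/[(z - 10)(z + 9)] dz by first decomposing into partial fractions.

Decompose: 8/[(z - 10)(z + 9)] = (8/19)/(z - 10) - (8/19)/(z + 9). Integrate each term: (8/19) ln|(z - 10)| - (8/19) ln|(z + 9)| + C


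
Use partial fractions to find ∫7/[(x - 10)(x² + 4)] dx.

Cover-up at x=10: A = 7/(10²+4) = 7/104. Coeff matching: B = -7/104, C = -35/52. Decomposition: (7/104)/(x - 10) - ((7/104)x + 35/52)/(x² + 4). Integrate: linear → ln, quadratic → (1/2)ln + arctan: (7/104) ln|(x - 10)| - (7/208) ln(x² + 4) - (35/104) arctan(x/2) + C


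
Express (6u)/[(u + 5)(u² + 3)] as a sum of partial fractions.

At u=-5: P = (6·(-5) + 0)/((-5)² + 3) = -15/14. Q = -P = 15/14, R = 6 - (-5)·P = 9/14
Result: (-15/14)/(u + 5) + ((15/14)u + 9/14)/(u² + 3)


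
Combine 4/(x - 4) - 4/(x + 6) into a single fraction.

Common denominator (x - 4)(x + 6). Numerator: 4(x + 6) - 4(x - 4) = (4x + 24) - (4x - 16) = 40
Result: (40)/[(x - 4)(x + 6)]


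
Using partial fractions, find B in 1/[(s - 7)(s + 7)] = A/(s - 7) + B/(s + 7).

Cover-up at s = -7: B = 1/(-7 - 7) = -1/14


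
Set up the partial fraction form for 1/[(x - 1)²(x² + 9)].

Repeated linear + quadratic: P/(x - 1) + Q/(x - 1)² + (Rx + S)/(x² + 9)


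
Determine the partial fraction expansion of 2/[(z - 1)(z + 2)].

2/(z - 1)(z + 2) = A/(z - 1) + B/(z + 2). A = 2/(1 + 2) = 2/3, B = 2/(-2 - 1) = -2/3
Result: (2/3)/(z - 1) - (2/3)/(z + 2)


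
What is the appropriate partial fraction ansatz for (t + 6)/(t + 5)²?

Repeated linear factor: α/(t + 5) + β/(t + 5)²


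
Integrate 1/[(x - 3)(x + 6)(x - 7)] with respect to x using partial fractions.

Cover-up: A = -1/36, B = 1/117, C = 1/52. Decomposition: (-1/36)/(x - 3) + (1/117)/(x + 6) + (1/52)/(x - 7). Integrate each term: (-1/36) ln|(x - 3)| + (1/117) ln|(x + 6)| + (1/52) ln|(x - 7)| + C


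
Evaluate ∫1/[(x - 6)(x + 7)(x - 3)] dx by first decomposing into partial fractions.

Cover-up: α = 1/39, β = 1/130, γ = -1/30. Decomposition: (1/39)/(x - 6) + (1/130)/(x + 7) - (1/30)/(x - 3). Integrate each term: (1/39) ln|(x - 6)| + (1/130) ln|(x + 7)| - (1/30) ln|(x - 3)| + C


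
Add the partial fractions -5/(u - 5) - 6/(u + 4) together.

Common denominator (u - 5)(u + 4). Numerator: -5(u + 4) - 6(u - 5) = (-5u - 20) - (6u - 30) = -11u + 10
Result: (-11u + 10)/[(u - 5)(u + 4)]


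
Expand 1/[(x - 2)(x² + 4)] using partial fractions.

Cover-up at x = 2: α = 1/(2² + 4) = 1/8. Then β = -α = -1/8, γ = -α·(0 + 2) = -1/4
Result: (1/8)/(x - 2) - ((1/8)x + 1/4)/(x² + 4)


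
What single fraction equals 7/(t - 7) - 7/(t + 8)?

Common denominator (t - 7)(t + 8). Numerator: 7(t + 8) - 7(t - 7) = (7t + 56) - (7t - 49) = 105
Result: (105)/[(t - 7)(t + 8)]


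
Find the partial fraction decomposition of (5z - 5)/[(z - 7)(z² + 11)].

At z=7: P = (5·7 - 5)/(7² + 11) = 1/2. Q = -P = -1/2, R = 5 - 7·P = 3/2
Result: (1/2)/(z - 7) - ((1/2)z - 3/2)/(z² + 11)


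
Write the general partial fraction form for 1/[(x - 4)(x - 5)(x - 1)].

Three distinct linear factors: P/(x - 4) + Q/(x - 5) + R/(x - 1)


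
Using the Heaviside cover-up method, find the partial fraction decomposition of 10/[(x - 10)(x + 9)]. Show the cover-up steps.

Cover (x - 10): set x=10, get A = 10/(10 + 9) = 10/19. Cover (x + 9): set x=-9, get B = 10/(-9 - 10) = -10/19.
Result: (10/19)/(x - 10) - (10/19)/(x + 9)


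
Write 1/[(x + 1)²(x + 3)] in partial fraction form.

Cover-up at x=-3: R = 1/(-3 + 1)² = 1/4. Cover-up at x=-1: Q = 1/(-1 + 3) = 1/2. Comparing x² coeff: P = -R = -1/4
Result: (-1/4)/(x + 1) + (1/2)/(x + 1)² + (1/4)/(x + 3)


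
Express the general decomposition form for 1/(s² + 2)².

Repeated quadratic factor: (αs + β)/(s² + 2) + (γs + δ)/(s² + 2)²


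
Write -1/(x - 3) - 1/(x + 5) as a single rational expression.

Common denominator (x - 3)(x + 5). Numerator: -1(x + 5) - 1(x - 3) = (-x - 5) - (x - 3) = -2x - 2
Result: (-2x - 2)/[(x - 3)(x + 5)]


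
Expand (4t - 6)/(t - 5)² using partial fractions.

(4t - 6) = A(t - 5) + B. At t = 5: B = 4·5 - 6 = 14. Coeff of t: A = 4
Result: 4/(t - 5) + 14/(t - 5)²


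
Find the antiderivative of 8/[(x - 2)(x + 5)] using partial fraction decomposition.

Decompose: 8/[(x - 2)(x + 5)] = (8/7)/(x - 2) - (8/7)/(x + 5). Integrate each term: (8/7) ln|(x - 2)| - (8/7) ln|(x + 5)| + C


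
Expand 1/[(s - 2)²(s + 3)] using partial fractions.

Cover-up at s=-3: R = 1/(-3 - 2)² = 1/25. Cover-up at s=2: Q = 1/(2 + 3) = 1/5. Comparing s² coeff: P = -R = -1/25
Result: (-1/25)/(s - 2) + (1/5)/(s - 2)² + (1/25)/(s + 3)


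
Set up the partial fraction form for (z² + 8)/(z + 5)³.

Repeated linear factor (power 3): P/(z + 5) + Q/(z + 5)² + R/(z + 5)³


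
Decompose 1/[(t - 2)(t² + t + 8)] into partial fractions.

Cover-up at t = 2: α = 1/(2² + 1·2 + 8) = 1/14. Then β = -α = -1/14, γ = -α·(1 + 2) = -3/14
Result: (1/14)/(t - 2) - ((1/14)t + 3/14)/(t² + t + 8)


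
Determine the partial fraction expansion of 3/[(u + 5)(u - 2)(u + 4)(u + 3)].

Using Heaviside cover-up: (-3/14)/(u + 5) + (1/70)/(u - 2) + (1/2)/(u + 4) - (3/10)/(u + 3)


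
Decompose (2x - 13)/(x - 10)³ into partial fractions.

(2x - 13) = α(x - 10)² + β(x - 10) + γ. At x = 10: γ = 2·10 - 13 = 7. Coefficients: α = 0, β = 2
Result: 2/(x - 10)² + 7/(x - 10)³


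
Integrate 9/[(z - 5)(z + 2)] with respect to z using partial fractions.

Decompose: 9/[(z - 5)(z + 2)] = (9/7)/(z - 5) - (9/7)/(z + 2). Integrate each term: (9/7) ln|(z - 5)| - (9/7) ln|(z + 2)| + C


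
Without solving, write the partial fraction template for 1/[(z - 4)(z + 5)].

Distinct linear factors: A/(z - 4) + B/(z + 5)


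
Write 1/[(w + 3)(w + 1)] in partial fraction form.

1/(w + 3)(w + 1) = P/(w + 3) + Q/(w + 1). P = 1/(-3 + 1) = -1/2, Q = 1/(-1 + 3) = 1/2
Result: (-1/2)/(w + 3) + (1/2)/(w + 1)


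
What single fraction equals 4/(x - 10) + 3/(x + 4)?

Common denominator (x - 10)(x + 4). Numerator: 4(x + 4) + 3(x - 10) = (4x + 16) + (3x - 30) = 7x - 14
Result: (7x - 14)/[(x - 10)(x + 4)]


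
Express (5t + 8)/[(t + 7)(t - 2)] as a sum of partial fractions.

At t=-7: P = (5·(-7) + 8)/(-7 - 2) = 3. At t=2: Q = (5·2 + 8)/(2 + 7) = 2
Result: 3/(t + 7) + 2/(t - 2)


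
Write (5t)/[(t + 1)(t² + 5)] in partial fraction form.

At t=-1: A = (5·(-1) + 0)/((-1)² + 5) = -5/6. B = -A = 5/6, C = 5 - (-1)·A = 25/6
Result: (-5/6)/(t + 1) + ((5/6)t + 25/6)/(t² + 5)


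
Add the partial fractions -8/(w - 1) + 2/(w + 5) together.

Common denominator (w - 1)(w + 5). Numerator: -8(w + 5) + 2(w - 1) = (-8w - 40) + (2w - 2) = -6w - 42
Result: (-6w - 42)/[(w - 1)(w + 5)]


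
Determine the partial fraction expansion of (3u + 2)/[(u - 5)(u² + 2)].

At u=5: A = (3·5 + 2)/(5² + 2) = 17/27. B = -A = -17/27, C = 3 - 5·A = -4/27
Result: (17/27)/(u - 5) - ((17/27)u + 4/27)/(u² + 2)


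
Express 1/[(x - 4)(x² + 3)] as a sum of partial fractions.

Cover-up at x = 4: α = 1/(4² + 3) = 1/19. Then β = -α = -1/19, γ = -α·(0 + 4) = -4/19
Result: (1/19)/(x - 4) - ((1/19)x + 4/19)/(x² + 3)


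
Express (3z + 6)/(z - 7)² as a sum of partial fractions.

(3z + 6) = α(z - 7) + β. At z = 7: β = 3·7 + 6 = 27. Coeff of z: α = 3
Result: 3/(z - 7) + 27/(z - 7)²


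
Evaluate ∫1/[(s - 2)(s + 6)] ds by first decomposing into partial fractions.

Decompose: 1/[(s - 2)(s + 6)] = (1/8)/(s - 2) - (1/8)/(s + 6). Integrate each term: (1/8) ln|(s - 2)| - (1/8) ln|(s + 6)| + C


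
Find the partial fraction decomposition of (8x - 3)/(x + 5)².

(8x - 3) = α(x + 5) + β. At x = -5: β = 8·(-5) - 3 = -43. Coeff of x: α = 8
Result: 8/(x + 5) - 43/(x + 5)²


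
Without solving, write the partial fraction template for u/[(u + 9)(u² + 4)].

Linear + irreducible quadratic: A/(u + 9) + (Bu + C)/(u² + 4)


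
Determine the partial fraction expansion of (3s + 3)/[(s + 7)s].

At s=-7: α = (3·(-7) + 3)/(-7 - 0) = 18/7. At s=0: β = (3·0 + 3)/(0 + 7) = 3/7
Result: (18/7)/(s + 7) + (3/7)/s


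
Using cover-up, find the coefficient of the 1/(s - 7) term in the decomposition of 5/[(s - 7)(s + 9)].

Cover (s - 7), set s=7: 5/((s + 9) at s=7) = 5/(16) = 5/16


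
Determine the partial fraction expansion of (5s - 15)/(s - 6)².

(5s - 15) = α(s - 6) + β. At s = 6: β = 5·6 - 15 = 15. Coeff of s: α = 5
Result: 5/(s - 6) + 15/(s - 6)²


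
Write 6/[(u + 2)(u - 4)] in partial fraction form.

6/(u + 2)(u - 4) = A/(u + 2) + B/(u - 4). A = 6/(-2 - 4) = -1, B = 6/(4 + 2) = 1
Result: -1/(u + 2) + 1/(u - 4)


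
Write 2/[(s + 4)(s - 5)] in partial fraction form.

2/(s + 4)(s - 5) = P/(s + 4) + Q/(s - 5). P = 2/(-4 - 5) = -2/9, Q = 2/(5 + 4) = 2/9
Result: (-2/9)/(s + 4) + (2/9)/(s - 5)


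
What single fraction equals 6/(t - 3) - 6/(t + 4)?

Common denominator (t - 3)(t + 4). Numerator: 6(t + 4) - 6(t - 3) = (6t + 24) - (6t - 18) = 42
Result: (42)/[(t - 3)(t + 4)]


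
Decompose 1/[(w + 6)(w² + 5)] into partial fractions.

Cover-up at w = -6: A = 1/((-6)² + 5) = 1/41. Then B = -A = -1/41, C = -A·(0 - 6) = 6/41
Result: (1/41)/(w + 6) - ((1/41)w - 6/41)/(w² + 5)


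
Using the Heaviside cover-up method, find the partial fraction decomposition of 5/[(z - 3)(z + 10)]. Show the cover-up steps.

Cover (z - 3): set z=3, get P = 5/(3 + 10) = 5/13. Cover (z + 10): set z=-10, get Q = 5/(-10 - 3) = -5/13.
Result: (5/13)/(z - 3) - (5/13)/(z + 10)


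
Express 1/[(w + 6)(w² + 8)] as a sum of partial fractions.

Cover-up at w = -6: P = 1/((-6)² + 8) = 1/44. Then Q = -P = -1/44, R = -P·(0 - 6) = 3/22
Result: (1/44)/(w + 6) - ((1/44)w - 3/22)/(w² + 8)


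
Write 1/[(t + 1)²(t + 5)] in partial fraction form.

Cover-up at t=-5: C = 1/(-5 + 1)² = 1/16. Cover-up at t=-1: B = 1/(-1 + 5) = 1/4. Comparing t² coeff: A = -C = -1/16
Result: (-1/16)/(t + 1) + (1/4)/(t + 1)² + (1/16)/(t + 5)


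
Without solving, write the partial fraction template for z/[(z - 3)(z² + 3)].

Linear + irreducible quadratic: P/(z - 3) + (Qz + R)/(z² + 3)


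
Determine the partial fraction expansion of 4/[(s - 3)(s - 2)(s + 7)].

Using cover-up method: A = 2/5, B = -4/9, C = 2/45
Result: (2/5)/(s - 3) - (4/9)/(s - 2) + (2/45)/(s + 7)


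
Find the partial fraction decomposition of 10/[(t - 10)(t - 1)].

10/(t - 10)(t - 1) = P/(t - 10) + Q/(t - 1). P = 10/(10 - 1) = 10/9, Q = 10/(1 - 10) = -10/9
Result: (10/9)/(t - 10) - (10/9)/(t - 1)


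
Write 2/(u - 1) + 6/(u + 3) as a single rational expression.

Common denominator (u - 1)(u + 3). Numerator: 2(u + 3) + 6(u - 1) = (2u + 6) + (6u - 6) = 8u
Result: (8u)/[(u - 1)(u + 3)]


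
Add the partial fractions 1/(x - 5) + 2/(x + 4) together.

Common denominator (x - 5)(x + 4). Numerator: 1(x + 4) + 2(x - 5) = (x + 4) + (2x - 10) = 3x - 6
Result: (3x - 6)/[(x - 5)(x + 4)]


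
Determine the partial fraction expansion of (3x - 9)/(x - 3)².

(3x - 9) = α(x - 3) + β. At x = 3: β = 3·3 - 9 = 0. Coeff of x: α = 3
Result: 3/(x - 3)


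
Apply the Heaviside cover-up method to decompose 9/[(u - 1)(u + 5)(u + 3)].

Cover (u - 1), u=1: A = 9/[(1 + 5)(1 + 3)] = 3/8. Cover (u + 5), u=-5: B = 9/[(-5 - 1)(-5 + 3)] = 3/4. Cover (u + 3), u=-3: C = 9/[(-3 - 1)(-3 + 5)] = -9/8.
Result: (3/8)/(u - 1) + (3/4)/(u + 5) - (9/8)/(u + 3)


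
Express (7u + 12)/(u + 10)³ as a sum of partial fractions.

(7u + 12) = P(u + 10)² + Q(u + 10) + R. At u = -10: R = 7·(-10) + 12 = -58. Coefficients: P = 0, Q = 7
Result: 7/(u + 10)² - 58/(u + 10)³


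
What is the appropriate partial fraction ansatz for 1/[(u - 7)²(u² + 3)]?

Repeated linear + quadratic: P/(u - 7) + Q/(u - 7)² + (Ru + S)/(u² + 3)


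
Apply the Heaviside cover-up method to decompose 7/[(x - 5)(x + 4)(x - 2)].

Cover (x - 5), x=5: α = 7/[(5 + 4)(5 - 2)] = 7/27. Cover (x + 4), x=-4: β = 7/[(-4 - 5)(-4 - 2)] = 7/54. Cover (x - 2), x=2: γ = 7/[(2 - 5)(2 + 4)] = -7/18.
Result: (7/27)/(x - 5) + (7/54)/(x + 4) - (7/18)/(x - 2)


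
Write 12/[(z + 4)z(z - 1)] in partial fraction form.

Using cover-up method: α = 3/5, β = -3, γ = 12/5
Result: (3/5)/(z + 4) - 3/z + (12/5)/(z - 1)


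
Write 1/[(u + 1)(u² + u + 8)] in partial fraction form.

Cover-up at u = -1: A = 1/((-1)² + 1·(-1) + 8) = 1/8. Then B = -A = -1/8, C = -A·(1 - 1) = 0
Result: (1/8)/(u + 1) - ((1/8)u)/(u² + u + 8)


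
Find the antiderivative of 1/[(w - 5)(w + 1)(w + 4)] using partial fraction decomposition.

Cover-up: A = 1/54, B = -1/18, C = 1/27. Decomposition: (1/54)/(w - 5) - (1/18)/(w + 1) + (1/27)/(w + 4). Integrate each term: (1/54) ln|(w - 5)| - (1/18) ln|(w + 1)| + (1/27) ln|(w + 4)| + C


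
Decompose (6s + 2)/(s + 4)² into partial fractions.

(6s + 2) = A(s + 4) + B. At s = -4: B = 6·(-4) + 2 = -22. Coeff of s: A = 6
Result: 6/(s + 4) - 22/(s + 4)²


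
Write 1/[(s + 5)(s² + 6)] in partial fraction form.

Cover-up at s = -5: α = 1/((-5)² + 6) = 1/31. Then β = -α = -1/31, γ = -α·(0 - 5) = 5/31
Result: (1/31)/(s + 5) - ((1/31)s - 5/31)/(s² + 6)


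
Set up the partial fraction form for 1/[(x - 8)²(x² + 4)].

Repeated linear + quadratic: A/(x - 8) + B/(x - 8)² + (Cx + D)/(x² + 4)


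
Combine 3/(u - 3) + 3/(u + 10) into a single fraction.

Common denominator (u - 3)(u + 10). Numerator: 3(u + 10) + 3(u - 3) = (3u + 30) + (3u - 9) = 6u + 21
Result: (6u + 21)/[(u - 3)(u + 10)]


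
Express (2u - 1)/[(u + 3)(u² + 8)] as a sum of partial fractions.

At u=-3: P = (2·(-3) - 1)/((-3)² + 8) = -7/17. Q = -P = 7/17, R = 2 - (-3)·P = 13/17
Result: (-7/17)/(u + 3) + ((7/17)u + 13/17)/(u² + 8)


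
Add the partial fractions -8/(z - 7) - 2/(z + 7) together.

Common denominator (z - 7)(z + 7). Numerator: -8(z + 7) - 2(z - 7) = (-8z - 56) - (2z - 14) = -10z - 42
Result: (-10z - 42)/[(z - 7)(z + 7)]


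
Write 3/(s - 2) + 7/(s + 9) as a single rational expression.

Common denominator (s - 2)(s + 9). Numerator: 3(s + 9) + 7(s - 2) = (3s + 27) + (7s - 14) = 10s + 13
Result: (10s + 13)/[(s - 2)(s + 9)]


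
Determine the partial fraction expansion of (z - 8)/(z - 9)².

(z - 8) = A(z - 9) + B. At z = 9: B = 1·9 - 8 = 1. Coeff of z: A = 1
Result: 1/(z - 9) + 1/(z - 9)²


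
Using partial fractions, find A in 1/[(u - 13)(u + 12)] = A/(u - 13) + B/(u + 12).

Cover-up at u = 13: A = 1/(13 + 12) = 1/25


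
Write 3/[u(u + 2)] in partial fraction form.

3/u(u + 2) = α/u + β/(u + 2). α = 3/(0 + 2) = 3/2, β = 3/(-2 - 0) = -3/2
Result: (3/2)/u - (3/2)/(u + 2)


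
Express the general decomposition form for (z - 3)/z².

Repeated linear factor: α/z + β/z²


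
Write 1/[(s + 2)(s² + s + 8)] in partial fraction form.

Cover-up at s = -2: A = 1/((-2)² + 1·(-2) + 8) = 1/10. Then B = -A = -1/10, C = -A·(1 - 2) = 1/10
Result: (1/10)/(s + 2) - ((1/10)s - 1/10)/(s² + s + 8)


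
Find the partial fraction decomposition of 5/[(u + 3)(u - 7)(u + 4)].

Using cover-up method: P = -1/2, Q = 1/22, R = 5/11
Result: (-1/2)/(u + 3) + (1/22)/(u - 7) + (5/11)/(u + 4)


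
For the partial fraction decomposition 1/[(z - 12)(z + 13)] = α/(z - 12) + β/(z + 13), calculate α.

Cover-up at z = 12: α = 1/(12 + 13) = 1/25


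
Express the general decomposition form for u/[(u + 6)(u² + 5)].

Linear + irreducible quadratic: α/(u + 6) + (βu + γ)/(u² + 5)


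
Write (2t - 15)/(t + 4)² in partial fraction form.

(2t - 15) = α(t + 4) + β. At t = -4: β = 2·(-4) - 15 = -23. Coeff of t: α = 2
Result: 2/(t + 4) - 23/(t + 4)²


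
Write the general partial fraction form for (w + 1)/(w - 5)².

Repeated linear factor: A/(w - 5) + B/(w - 5)²


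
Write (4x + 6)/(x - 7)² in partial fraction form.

(4x + 6) = P(x - 7) + Q. At x = 7: Q = 4·7 + 6 = 34. Coeff of x: P = 4
Result: 4/(x - 7) + 34/(x - 7)²


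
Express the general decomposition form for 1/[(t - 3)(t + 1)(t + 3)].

Three distinct linear factors: α/(t - 3) + β/(t + 1) + γ/(t + 3)


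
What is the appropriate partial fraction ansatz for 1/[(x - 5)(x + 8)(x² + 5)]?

Two linear + quadratic: α/(x - 5) + β/(x + 8) + (γx + δ)/(x² + 5)


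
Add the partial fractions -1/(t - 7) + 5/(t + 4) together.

Common denominator (t - 7)(t + 4). Numerator: -1(t + 4) + 5(t - 7) = (-t - 4) + (5t - 35) = 4t - 39
Result: (4t - 39)/[(t - 7)(t + 4)]


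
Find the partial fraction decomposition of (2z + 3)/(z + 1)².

(2z + 3) = A(z + 1) + B. At z = -1: B = 2·(-1) + 3 = 1. Coeff of z: A = 2
Result: 2/(z + 1) + 1/(z + 1)²


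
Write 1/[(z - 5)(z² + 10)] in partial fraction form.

Cover-up at z = 5: P = 1/(5² + 10) = 1/35. Then Q = -P = -1/35, R = -P·(0 + 5) = -1/7
Result: (1/35)/(z - 5) - ((1/35)z + 1/7)/(z² + 10)


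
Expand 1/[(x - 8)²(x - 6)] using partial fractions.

Cover-up at x=6: C = 1/(6 - 8)² = 1/4. Cover-up at x=8: B = 1/(8 - 6) = 1/2. Comparing x² coeff: A = -C = -1/4
Result: (-1/4)/(x - 8) + (1/2)/(x - 8)² + (1/4)/(x - 6)


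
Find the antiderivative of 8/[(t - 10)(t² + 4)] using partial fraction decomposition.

Cover-up at t=10: P = 8/(10²+4) = 1/13. Coeff matching: Q = -1/13, R = -10/13. Decomposition: (1/13)/(t - 10) - ((1/13)t + 10/13)/(t² + 4). Integrate: linear → ln, quadratic → (1/2)ln + arctan: (1/13) ln|(t - 10)| - (1/26) ln(t² + 4) - (5/13) arctan(t/2) + C


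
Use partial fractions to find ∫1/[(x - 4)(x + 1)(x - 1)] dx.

Cover-up: A = 1/15, B = 1/10, C = -1/6. Decomposition: (1/15)/(x - 4) + (1/10)/(x + 1) - (1/6)/(x - 1). Integrate each term: (1/15) ln|(x - 4)| + (1/10) ln|(x + 1)| - (1/6) ln|(x - 1)| + C


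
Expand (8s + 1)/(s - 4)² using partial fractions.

(8s + 1) = A(s - 4) + B. At s = 4: B = 8·4 + 1 = 33. Coeff of s: A = 8
Result: 8/(s - 4) + 33/(s - 4)²


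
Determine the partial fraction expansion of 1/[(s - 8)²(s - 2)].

Cover-up at s=2: γ = 1/(2 - 8)² = 1/36. Cover-up at s=8: β = 1/(8 - 2) = 1/6. Comparing s² coeff: α = -γ = -1/36
Result: (-1/36)/(s - 8) + (1/6)/(s - 8)² + (1/36)/(s - 2)


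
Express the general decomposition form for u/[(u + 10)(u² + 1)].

Linear + irreducible quadratic: α/(u + 10) + (βu + γ)/(u² + 1)


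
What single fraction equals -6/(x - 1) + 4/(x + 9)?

Common denominator (x - 1)(x + 9). Numerator: -6(x + 9) + 4(x - 1) = (-6x - 54) + (4x - 4) = -2x - 58
Result: (-2x - 58)/[(x - 1)(x + 9)]


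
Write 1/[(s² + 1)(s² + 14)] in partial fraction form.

Coefficient matching gives A = C = 0, B = 1/(14-1) = 1/13, D = -B = -1/13
Result: (1/13)/(s² + 1) - (1/13)/(s² + 14)


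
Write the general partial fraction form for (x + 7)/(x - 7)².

Repeated linear factor: P/(x - 7) + Q/(x - 7)²


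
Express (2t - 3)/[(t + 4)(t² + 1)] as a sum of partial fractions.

At t=-4: P = (2·(-4) - 3)/((-4)² + 1) = -11/17. Q = -P = 11/17, R = 2 - (-4)·P = -10/17
Result: (-11/17)/(t + 4) + ((11/17)t - 10/17)/(t² + 1)


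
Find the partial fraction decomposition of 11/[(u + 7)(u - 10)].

11/(u + 7)(u - 10) = P/(u + 7) + Q/(u - 10). P = 11/(-7 - 10) = -11/17, Q = 11/(10 + 7) = 11/17
Result: (-11/17)/(u + 7) + (11/17)/(u - 10)


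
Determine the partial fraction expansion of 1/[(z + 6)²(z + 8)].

Cover-up at z=-8: R = 1/(-8 + 6)² = 1/4. Cover-up at z=-6: Q = 1/(-6 + 8) = 1/2. Comparing z² coeff: P = -R = -1/4
Result: (-1/4)/(z + 6) + (1/2)/(z + 6)² + (1/4)/(z + 8)


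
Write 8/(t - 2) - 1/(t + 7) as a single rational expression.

Common denominator (t - 2)(t + 7). Numerator: 8(t + 7) - 1(t - 2) = (8t + 56) - (t - 2) = 7t + 58
Result: (7t + 58)/[(t - 2)(t + 7)]


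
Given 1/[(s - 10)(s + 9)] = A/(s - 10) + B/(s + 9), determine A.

Cover-up at s = 10: A = 1/(10 + 9) = 1/19


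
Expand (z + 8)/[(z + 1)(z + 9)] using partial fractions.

At z=-1: α = (1·(-1) + 8)/(-1 + 9) = 7/8. At z=-9: β = (1·(-9) + 8)/(-9 + 1) = 1/8
Result: (7/8)/(z + 1) + (1/8)/(z + 9)


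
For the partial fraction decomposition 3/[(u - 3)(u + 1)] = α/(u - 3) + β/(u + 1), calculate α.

Cover-up at u = 3: α = 3/(3 + 1) = 3/4


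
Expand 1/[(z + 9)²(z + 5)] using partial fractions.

Cover-up at z=-5: R = 1/(-5 + 9)² = 1/16. Cover-up at z=-9: Q = 1/(-9 + 5) = -1/4. Comparing z² coeff: P = -R = -1/16
Result: (-1/16)/(z + 9) - (1/4)/(z + 9)² + (1/16)/(z + 5)


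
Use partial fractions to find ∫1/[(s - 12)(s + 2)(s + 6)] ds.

Cover-up: A = 1/252, B = -1/56, C = 1/72. Decomposition: (1/252)/(s - 12) - (1/56)/(s + 2) + (1/72)/(s + 6). Integrate each term: (1/252) ln|(s - 12)| - (1/56) ln|(s + 2)| + (1/72) ln|(s + 6)| + C


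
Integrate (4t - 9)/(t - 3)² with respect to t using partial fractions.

Decompose: A = 4, B = 4·3 - 9 = 3, so (4t - 9)/(t - 3)² = 4/(t - 3) + 3/(t - 3)². Integrate: ∫ A/(t - 3) dt = 4 ln|(t - 3)|; ∫ B/(t - 3)² dt = -3/(t - 3). Sum: 4 ln|(t - 3)| - 3/(t - 3) + C


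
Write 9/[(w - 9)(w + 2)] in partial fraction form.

9/(w - 9)(w + 2) = A/(w - 9) + B/(w + 2). A = 9/(9 + 2) = 9/11, B = 9/(-2 - 9) = -9/11
Result: (9/11)/(w - 9) - (9/11)/(w + 2)


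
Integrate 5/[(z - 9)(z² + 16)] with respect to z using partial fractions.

Cover-up at z=9: P = 5/(9²+16) = 5/97. Coeff matching: Q = -5/97, R = -45/97. Decomposition: (5/97)/(z - 9) - ((5/97)z + 45/97)/(z² + 16). Integrate: linear → ln, quadratic → (1/2)ln + arctan: (5/97) ln|(z - 9)| - (5/194) ln(z² + 16) - (45/388) arctan(z/4) + C


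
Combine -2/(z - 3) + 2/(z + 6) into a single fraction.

Common denominator (z - 3)(z + 6). Numerator: -2(z + 6) + 2(z - 3) = (-2z - 12) + (2z - 6) = -18
Result: (-18)/[(z - 3)(z + 6)]


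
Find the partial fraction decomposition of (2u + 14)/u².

(2u + 14) = Au + B. At u = 0: B = 2·0 + 14 = 14. Coeff of u: A = 2
Result: 2/u + 14/u²


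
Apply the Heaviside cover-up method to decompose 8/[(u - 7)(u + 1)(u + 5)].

Cover (u - 7), u=7: A = 8/[(7 + 1)(7 + 5)] = 1/12. Cover (u + 1), u=-1: B = 8/[(-1 - 7)(-1 + 5)] = -1/4. Cover (u + 5), u=-5: C = 8/[(-5 - 7)(-5 + 1)] = 1/6.
Result: (1/12)/(u - 7) - (1/4)/(u + 1) + (1/6)/(u + 5)


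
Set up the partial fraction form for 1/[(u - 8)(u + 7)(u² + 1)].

Two linear + quadratic: P/(u - 8) + Q/(u + 7) + (Ru + S)/(u² + 1)


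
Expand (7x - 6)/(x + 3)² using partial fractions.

(7x - 6) = A(x + 3) + B. At x = -3: B = 7·(-3) - 6 = -27. Coeff of x: A = 7
Result: 7/(x + 3) - 27/(x + 3)²


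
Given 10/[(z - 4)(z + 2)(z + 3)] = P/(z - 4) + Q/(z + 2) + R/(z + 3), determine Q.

Cover-up at z = -2: Q = 10/[(-2 - 4)(-2 + 3)] = 10/[(-6)(1)] = -10/6 = -5/3


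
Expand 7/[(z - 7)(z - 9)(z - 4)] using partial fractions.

Using cover-up method: A = -7/6, B = 7/10, C = 7/15
Result: (-7/6)/(z - 7) + (7/10)/(z - 9) + (7/15)/(z - 4)


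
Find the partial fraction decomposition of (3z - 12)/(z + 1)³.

(3z - 12) = α(z + 1)² + β(z + 1) + γ. At z = -1: γ = 3·(-1) - 12 = -15. Coefficients: α = 0, β = 3
Result: 3/(z + 1)² - 15/(z + 1)³


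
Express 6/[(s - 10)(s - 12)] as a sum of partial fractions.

6/(s - 10)(s - 12) = A/(s - 10) + B/(s - 12). A = 6/(10 - 12) = -3, B = 6/(12 - 10) = 3
Result: -3/(s - 10) + 3/(s - 12)


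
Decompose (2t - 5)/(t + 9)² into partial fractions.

(2t - 5) = A(t + 9) + B. At t = -9: B = 2·(-9) - 5 = -23. Coeff of t: A = 2
Result: 2/(t + 9) - 23/(t + 9)²


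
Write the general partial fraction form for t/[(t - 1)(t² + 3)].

Linear + irreducible quadratic: A/(t - 1) + (Bt + C)/(t² + 3)


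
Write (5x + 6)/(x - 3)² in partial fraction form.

(5x + 6) = P(x - 3) + Q. At x = 3: Q = 5·3 + 6 = 21. Coeff of x: P = 5
Result: 5/(x - 3) + 21/(x - 3)²


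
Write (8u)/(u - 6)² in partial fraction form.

(8u) = α(u - 6) + β. At u = 6: β = 8·6 + 0 = 48. Coeff of u: α = 8
Result: 8/(u - 6) + 48/(u - 6)²


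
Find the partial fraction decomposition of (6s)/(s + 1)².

(6s) = α(s + 1) + β. At s = -1: β = 6·(-1) + 0 = -6. Coeff of s: α = 6
Result: 6/(s + 1) - 6/(s + 1)²


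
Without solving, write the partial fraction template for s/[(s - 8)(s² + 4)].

Linear + irreducible quadratic: A/(s - 8) + (Bs + C)/(s² + 4)


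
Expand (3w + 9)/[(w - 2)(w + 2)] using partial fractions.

At w=2: A = (3·2 + 9)/(2 + 2) = 15/4. At w=-2: B = (3·(-2) + 9)/(-2 - 2) = -3/4
Result: (15/4)/(w - 2) - (3/4)/(w + 2)


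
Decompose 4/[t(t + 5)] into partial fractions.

4/t(t + 5) = α/t + β/(t + 5). α = 4/(0 + 5) = 4/5, β = 4/(-5 - 0) = -4/5
Result: (4/5)/t - (4/5)/(t + 5)


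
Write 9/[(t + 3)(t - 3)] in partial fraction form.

9/(t + 3)(t - 3) = A/(t + 3) + B/(t - 3). A = 9/(-3 - 3) = -3/2, B = 9/(3 + 3) = 3/2
Result: (-3/2)/(t + 3) + (3/2)/(t - 3)


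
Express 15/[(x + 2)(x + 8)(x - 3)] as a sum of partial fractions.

Using cover-up method: α = -1/2, β = 5/22, γ = 3/11
Result: (-1/2)/(x + 2) + (5/22)/(x + 8) + (3/11)/(x - 3)


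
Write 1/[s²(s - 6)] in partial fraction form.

Cover-up at s=6: R = 1/(6 - 0)² = 1/36. Cover-up at s=0: Q = 1/(0 - 6) = -1/6. Comparing s² coeff: P = -R = -1/36
Result: (-1/36)/s - (1/6)/s² + (1/36)/(s - 6)


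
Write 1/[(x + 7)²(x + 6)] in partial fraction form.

Cover-up at x=-6: γ = 1/(-6 + 7)² = 1. Cover-up at x=-7: β = 1/(-7 + 6) = -1. Comparing x² coeff: α = -γ = -1
Result: -1/(x + 7) - 1/(x + 7)² + 1/(x + 6)


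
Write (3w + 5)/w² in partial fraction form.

(3w + 5) = Pw + Q. At w = 0: Q = 3·0 + 5 = 5. Coeff of w: P = 3
Result: 3/w + 5/w²


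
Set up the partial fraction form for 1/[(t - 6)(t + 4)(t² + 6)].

Two linear + quadratic: A/(t - 6) + B/(t + 4) + (Ct + D)/(t² + 6)


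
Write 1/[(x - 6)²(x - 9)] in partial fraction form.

Cover-up at x=9: γ = 1/(9 - 6)² = 1/9. Cover-up at x=6: β = 1/(6 - 9) = -1/3. Comparing x² coeff: α = -γ = -1/9
Result: (-1/9)/(x - 6) - (1/3)/(x - 6)² + (1/9)/(x - 9)


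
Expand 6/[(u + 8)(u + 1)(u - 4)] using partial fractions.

Using cover-up method: α = 1/14, β = -6/35, γ = 1/10
Result: (1/14)/(u + 8) - (6/35)/(u + 1) + (1/10)/(u - 4)


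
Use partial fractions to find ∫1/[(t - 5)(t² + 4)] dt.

Cover-up at t=5: P = 1/(5²+4) = 1/29. Coeff matching: Q = -1/29, R = -5/29. Decomposition: (1/29)/(t - 5) - ((1/29)t + 5/29)/(t² + 4). Integrate: linear → ln, quadratic → (1/2)ln + arctan: (1/29) ln|(t - 5)| - (1/58) ln(t² + 4) - (5/58) arctan(t/2) + C
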